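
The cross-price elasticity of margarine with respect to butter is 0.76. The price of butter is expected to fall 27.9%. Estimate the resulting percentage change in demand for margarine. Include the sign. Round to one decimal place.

-21.2%

%ΔQ ≈ ε × %ΔP of butter = 0.76 × (-27.9%) = -21.2%.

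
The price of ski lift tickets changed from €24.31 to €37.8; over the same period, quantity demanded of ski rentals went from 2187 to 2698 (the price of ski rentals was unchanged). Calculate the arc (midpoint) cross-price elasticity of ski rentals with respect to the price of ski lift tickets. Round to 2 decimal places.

ΔQ_A = 2698 − 2187 = 511; ΔP_B = 37.8 − 24.31 = 13.49.
Midpoints: Q̄_A = 2442.5, P̄_B = 31.05.
ε = (ΔQ_A/Q̄_A)/(ΔP_B/P̄_B) = (511/2442.5)/(13.49/31.05) ≈ 0.48.
ε > 0: ski rentals and ski lift tickets are substitutes.

0.48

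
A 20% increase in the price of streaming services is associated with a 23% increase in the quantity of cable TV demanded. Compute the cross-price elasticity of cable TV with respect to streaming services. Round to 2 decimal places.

1.15

ε = (%ΔQ of cable TV) / (%ΔP of streaming services) = (23%) / (20%) ≈ 1.15.
Positive cross-price elasticity: substitutes.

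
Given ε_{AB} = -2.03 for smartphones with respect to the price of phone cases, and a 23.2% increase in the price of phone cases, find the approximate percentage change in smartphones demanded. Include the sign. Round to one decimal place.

%ΔQ ≈ ε × %ΔP of phone cases = -2.03 × (23.2%) = -47.1%.
Demand for smartphones falls by about 47.1%.

-47.1%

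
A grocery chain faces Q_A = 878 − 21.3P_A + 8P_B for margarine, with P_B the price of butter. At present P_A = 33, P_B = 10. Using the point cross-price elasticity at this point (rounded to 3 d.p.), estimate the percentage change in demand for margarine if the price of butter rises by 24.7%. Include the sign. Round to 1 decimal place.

At P_A = 33, P_B = 10: Q_A = 255.1.
∂Q_A/∂P_B = 8.
ε = (∂Q_A/∂P_B)(P_B/Q_A) = 8.0000 × 10/255.1 ≈ 0.314.
%ΔQ_A ≈ ε × %ΔP_B = 0.314 × (24.7%) = 7.8%.

7.8%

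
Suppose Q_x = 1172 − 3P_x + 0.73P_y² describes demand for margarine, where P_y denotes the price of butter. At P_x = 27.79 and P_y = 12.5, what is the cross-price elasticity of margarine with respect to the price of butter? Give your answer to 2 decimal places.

0.19

At P_x = 27.79 and P_y = 12.5: Q_x = 1202.693.
∂Q_x/∂P_y = 1.46P_y = 1.46(12.5) = 18.2500.
ε = (∂Q_x/∂P_y)(P_y/Q_x) = 18.2500 × (12.5/1202.693) ≈ 0.19.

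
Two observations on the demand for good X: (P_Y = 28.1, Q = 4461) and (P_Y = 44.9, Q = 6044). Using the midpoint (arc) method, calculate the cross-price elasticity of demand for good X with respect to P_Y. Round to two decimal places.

0.65

ΔQ_X = 6044 − 4461 = 1583; ΔP_Y = 44.9 − 28.1 = 16.8.
Midpoints: Q̄_X = 5252.5, P̄_Y = 36.50.
ε = (ΔQ_X/Q̄_X)/(ΔP_Y/P̄_Y) = (1583/5252.5)/(16.8/36.50) ≈ 0.65.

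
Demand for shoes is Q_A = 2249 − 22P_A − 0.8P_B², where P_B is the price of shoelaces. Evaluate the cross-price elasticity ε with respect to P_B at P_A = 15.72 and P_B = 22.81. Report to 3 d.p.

-0.560

At P_A = 15.72 and P_B = 22.81: Q_A = 1486.923.
∂Q_A/∂P_B = -1.6P_B = -1.6(22.81) = -36.4960.
ε = (∂Q_A/∂P_B)(P_B/Q_A) = -36.4960 × (22.81/1486.923) ≈ -0.560.
ε < 0: complements.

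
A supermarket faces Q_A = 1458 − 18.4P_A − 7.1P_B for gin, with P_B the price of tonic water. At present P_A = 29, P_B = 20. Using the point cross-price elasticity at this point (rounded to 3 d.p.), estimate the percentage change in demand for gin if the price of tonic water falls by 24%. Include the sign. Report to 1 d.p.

4.3%

At P_A = 29, P_B = 20: Q_A = 782.4.
∂Q_A/∂P_B = -7.1.
ε = (∂Q_A/∂P_B)(P_B/Q_A) = -7.1000 × 20/782.4 ≈ -0.181.
%ΔQ_A ≈ ε × %ΔP_B = -0.181 × (-24%) = 4.3%.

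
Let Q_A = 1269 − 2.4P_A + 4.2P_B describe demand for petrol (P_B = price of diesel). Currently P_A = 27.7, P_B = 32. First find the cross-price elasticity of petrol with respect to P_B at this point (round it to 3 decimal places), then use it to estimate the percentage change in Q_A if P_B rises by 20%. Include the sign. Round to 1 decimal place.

2.0%

At P_A = 27.7, P_B = 32: Q_A = 1336.92.
∂Q_A/∂P_B = 4.2.
ε = (∂Q_A/∂P_B)(P_B/Q_A) = 4.2000 × 32/1336.92 ≈ 0.101.
%ΔQ_A ≈ ε × %ΔP_B = 0.101 × (20%) = 2.0%.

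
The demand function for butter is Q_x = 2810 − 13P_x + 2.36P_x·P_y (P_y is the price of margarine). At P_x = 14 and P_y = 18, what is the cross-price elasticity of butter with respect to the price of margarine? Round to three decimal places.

0.185

At P_x = 14 and P_y = 18: Q_x = 3222.72.
∂Q_x/∂P_y = 2.36P_x = 2.36(14) = 33.0400.
ε = (∂Q_x/∂P_y)(P_y/Q_x) = 33.0400 × (18/3222.72) ≈ 0.185.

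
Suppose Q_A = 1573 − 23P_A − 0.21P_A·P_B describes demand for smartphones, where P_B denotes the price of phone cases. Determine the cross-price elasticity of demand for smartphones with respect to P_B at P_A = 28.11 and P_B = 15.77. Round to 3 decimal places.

-0.112

At P_A = 28.11 and P_B = 15.77: Q_A = 833.378.
∂Q_A/∂P_B = -0.21P_A = -0.21(28.11) = -5.9031.
ε = (∂Q_A/∂P_B)(P_B/Q_A) = -5.9031 × (15.77/833.378) ≈ -0.112.
ε < 0: complements.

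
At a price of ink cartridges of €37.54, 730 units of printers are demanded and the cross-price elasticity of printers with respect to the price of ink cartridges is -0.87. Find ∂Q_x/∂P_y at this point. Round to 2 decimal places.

-16.92

ε = (∂Q_x/∂P_y)·(P_y/Q_x) ⇒ ∂Q_x/∂P_y = ε·Q_x/P_y = -0.87 × 730/37.54 ≈ -16.92.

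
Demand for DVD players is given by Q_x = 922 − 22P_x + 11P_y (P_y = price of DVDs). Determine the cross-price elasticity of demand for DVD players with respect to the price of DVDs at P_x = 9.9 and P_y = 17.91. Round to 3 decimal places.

At P_x = 9.9 and P_y = 17.91: Q_x = 901.21.
∂Q_x/∂P_y = 11.
ε = (∂Q_x/∂P_y)(P_y/Q_x) = 11 × (17.91/901.21) ≈ 0.219.

0.219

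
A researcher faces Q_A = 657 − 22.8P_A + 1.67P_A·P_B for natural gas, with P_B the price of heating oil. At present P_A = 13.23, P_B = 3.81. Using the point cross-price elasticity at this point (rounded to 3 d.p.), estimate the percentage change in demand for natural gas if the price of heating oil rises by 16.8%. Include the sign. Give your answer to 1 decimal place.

3.2%

At P_A = 13.23, P_B = 3.81: Q_A = 439.535.
∂Q_A/∂P_B = 1.67P_A = 22.0941.
ε = (∂Q_A/∂P_B)(P_B/Q_A) = 22.0941 × 3.81/439.535 ≈ 0.192.
%ΔQ_A ≈ ε × %ΔP_B = 0.192 × (16.8%) = 3.2%.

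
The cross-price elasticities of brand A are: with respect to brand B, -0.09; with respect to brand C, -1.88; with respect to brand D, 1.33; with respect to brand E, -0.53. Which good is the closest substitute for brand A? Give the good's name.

brand D

Substitutes have ε > 0. Among the positive values, 1.33 (brand D) is largest.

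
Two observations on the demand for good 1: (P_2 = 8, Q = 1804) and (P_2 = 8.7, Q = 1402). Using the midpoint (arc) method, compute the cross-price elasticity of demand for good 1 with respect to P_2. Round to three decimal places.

ΔQ_1 = 1402 − 1804 = -402; ΔP_2 = 8.7 − 8 = 0.7.
Midpoints: Q̄_1 = 1603.0, P̄_2 = 8.35.
ε = (ΔQ_1/Q̄_1)/(ΔP_2/P̄_2) = (-402/1603.0)/(0.7/8.35) ≈ -2.991.

-2.991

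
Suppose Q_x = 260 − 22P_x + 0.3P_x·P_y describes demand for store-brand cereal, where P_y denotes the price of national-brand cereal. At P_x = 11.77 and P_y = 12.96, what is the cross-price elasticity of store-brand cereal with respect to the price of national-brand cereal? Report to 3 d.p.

0.977

At P_x = 11.77 and P_y = 12.96: Q_x = 46.822.
∂Q_x/∂P_y = 0.3P_x = 0.3(11.77) = 3.5310.
ε = (∂Q_x/∂P_y)(P_y/Q_x) = 3.5310 × (12.96/46.822) ≈ 0.977.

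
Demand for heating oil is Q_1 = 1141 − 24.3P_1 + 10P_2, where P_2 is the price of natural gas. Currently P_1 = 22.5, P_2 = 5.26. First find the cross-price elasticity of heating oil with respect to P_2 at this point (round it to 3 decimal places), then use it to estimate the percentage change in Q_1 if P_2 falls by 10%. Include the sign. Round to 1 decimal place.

At P_1 = 22.5, P_2 = 5.26: Q_1 = 646.85.
∂Q_1/∂P_2 = 10.
ε = (∂Q_1/∂P_2)(P_2/Q_1) = 10.0000 × 5.26/646.85 ≈ 0.081.
%ΔQ_1 ≈ ε × %ΔP_2 = 0.081 × (-10%) = -0.8%.

-0.8%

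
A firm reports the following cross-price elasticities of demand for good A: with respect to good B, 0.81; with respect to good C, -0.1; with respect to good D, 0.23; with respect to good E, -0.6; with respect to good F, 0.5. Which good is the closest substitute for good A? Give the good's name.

good B

Substitutes have ε > 0. Among the positive values, 0.81 (good B) is largest.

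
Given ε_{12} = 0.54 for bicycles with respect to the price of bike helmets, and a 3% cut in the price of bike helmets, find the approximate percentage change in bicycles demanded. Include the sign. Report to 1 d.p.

-1.6%

%ΔQ ≈ ε × %ΔP of bike helmets = 0.54 × (-3%) = -1.6%.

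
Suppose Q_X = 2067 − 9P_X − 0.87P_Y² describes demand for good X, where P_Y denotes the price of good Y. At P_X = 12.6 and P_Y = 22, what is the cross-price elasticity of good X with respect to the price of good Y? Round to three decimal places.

-0.550

At P_X = 12.6 and P_Y = 22: Q_X = 1532.52.
∂Q_X/∂P_Y = -1.74P_Y = -1.74(22) = -38.2800.
ε = (∂Q_X/∂P_Y)(P_Y/Q_X) = -38.2800 × (22/1532.52) ≈ -0.550.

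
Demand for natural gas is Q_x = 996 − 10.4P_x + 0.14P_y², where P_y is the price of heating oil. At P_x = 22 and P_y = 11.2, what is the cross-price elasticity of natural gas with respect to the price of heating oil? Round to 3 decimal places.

0.045

At P_x = 22 and P_y = 11.2: Q_x = 784.762.
∂Q_x/∂P_y = 0.28P_y = 0.28(11.2) = 3.1360.
ε = (∂Q_x/∂P_y)(P_y/Q_x) = 3.1360 × (11.2/784.762) ≈ 0.045.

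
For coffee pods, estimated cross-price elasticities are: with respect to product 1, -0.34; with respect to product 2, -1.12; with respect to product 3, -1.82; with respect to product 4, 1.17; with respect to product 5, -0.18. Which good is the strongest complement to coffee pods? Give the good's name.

product 3

Complements have ε < 0. The most negative value is -1.82 (product 3).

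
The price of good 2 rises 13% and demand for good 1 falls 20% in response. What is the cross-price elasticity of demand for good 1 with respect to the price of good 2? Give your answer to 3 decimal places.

-1.538

ε = (%ΔQ of good 1) / (%ΔP of good 2) = (-20%) / (13%) ≈ -1.538.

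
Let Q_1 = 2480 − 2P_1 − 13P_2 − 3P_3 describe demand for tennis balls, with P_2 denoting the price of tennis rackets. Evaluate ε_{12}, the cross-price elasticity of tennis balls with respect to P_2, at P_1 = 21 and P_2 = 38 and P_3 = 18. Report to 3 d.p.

-0.261

At P_1 = 21 and P_2 = 38 and P_3 = 18: Q_1 = 1890.
∂Q_1/∂P_2 = -13.
ε = (∂Q_1/∂P_2)(P_2/Q_1) = -13 × (38/1890) ≈ -0.261.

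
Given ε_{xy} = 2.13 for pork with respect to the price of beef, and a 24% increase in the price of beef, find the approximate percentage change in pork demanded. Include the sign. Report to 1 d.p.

51.1%

%ΔQ ≈ ε × %ΔP of beef = 2.13 × (24%) = 51.1%.
Demand for pork rises by about 51.1%.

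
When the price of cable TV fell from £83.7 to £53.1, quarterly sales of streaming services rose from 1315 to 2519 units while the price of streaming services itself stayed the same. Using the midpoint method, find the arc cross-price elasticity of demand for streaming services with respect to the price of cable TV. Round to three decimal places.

ΔQ_A = 2519 − 1315 = 1204; ΔP_B = 53.1 − 83.7 = -30.6.
Midpoints: Q̄_A = 1917.0, P̄_B = 68.40.
ε = (ΔQ_A/Q̄_A)/(ΔP_B/P̄_B) = (1204/1917.0)/(-30.6/68.40) ≈ -1.404.
ε < 0: streaming services and cable TV are complements.

-1.404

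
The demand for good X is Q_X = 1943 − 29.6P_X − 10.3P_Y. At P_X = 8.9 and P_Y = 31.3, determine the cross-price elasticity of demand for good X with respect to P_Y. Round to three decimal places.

-0.238

At P_X = 8.9 and P_Y = 31.3: Q_X = 1357.17.
∂Q_X/∂P_Y = -10.3.
ε = (∂Q_X/∂P_Y)(P_Y/Q_X) = -10.3 × (31.3/1357.17) ≈ -0.238.
Since ε < 0, good X and good Y are complements.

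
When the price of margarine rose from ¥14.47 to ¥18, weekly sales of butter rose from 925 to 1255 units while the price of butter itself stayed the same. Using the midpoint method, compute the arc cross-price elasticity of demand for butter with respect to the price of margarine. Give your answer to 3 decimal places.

1.392

ΔQ_A = 1255 − 925 = 330; ΔP_B = 18 − 14.47 = 3.53.
Midpoints: Q̄_A = 1090.0, P̄_B = 16.23.
ε = (ΔQ_A/Q̄_A)/(ΔP_B/P̄_B) = (330/1090.0)/(3.53/16.23) ≈ 1.392.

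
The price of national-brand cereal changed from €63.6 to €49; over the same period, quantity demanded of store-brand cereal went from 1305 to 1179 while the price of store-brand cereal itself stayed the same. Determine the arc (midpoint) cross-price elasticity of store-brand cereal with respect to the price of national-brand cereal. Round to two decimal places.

ΔQ_A = 1179 − 1305 = -126; ΔP_B = 49 − 63.6 = -14.6.
Midpoints: Q̄_A = 1242.0, P̄_B = 56.30.
ε = (ΔQ_A/Q̄_A)/(ΔP_B/P̄_B) = (-126/1242.0)/(-14.6/56.30) ≈ 0.39.
ε > 0: store-brand cereal and national-brand cereal are substitutes.

0.39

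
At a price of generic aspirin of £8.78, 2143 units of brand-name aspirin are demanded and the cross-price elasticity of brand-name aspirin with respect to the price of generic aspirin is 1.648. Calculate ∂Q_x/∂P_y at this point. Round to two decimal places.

ε = (∂Q_x/∂P_y)·(P_y/Q_x) ⇒ ∂Q_x/∂P_y = ε·Q_x/P_y = 1.648 × 2143/8.78 ≈ 402.24.

402.24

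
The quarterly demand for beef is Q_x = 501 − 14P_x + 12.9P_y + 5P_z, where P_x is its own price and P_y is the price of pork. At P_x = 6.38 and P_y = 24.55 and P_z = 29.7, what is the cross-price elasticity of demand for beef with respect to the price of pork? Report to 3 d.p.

At P_x = 6.38 and P_y = 24.55 and P_z = 29.7: Q_x = 876.875.
∂Q_x/∂P_y = 12.9.
ε = (∂Q_x/∂P_y)(P_y/Q_x) = 12.9 × (24.55/876.875) ≈ 0.361.

0.361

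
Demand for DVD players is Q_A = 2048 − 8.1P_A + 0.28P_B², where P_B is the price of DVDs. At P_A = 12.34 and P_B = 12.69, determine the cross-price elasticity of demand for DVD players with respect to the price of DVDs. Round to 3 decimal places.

0.045

At P_A = 12.34 and P_B = 12.69: Q_A = 1993.136.
∂Q_A/∂P_B = 0.56P_B = 0.56(12.69) = 7.1064.
ε = (∂Q_A/∂P_B)(P_B/Q_A) = 7.1064 × (12.69/1993.136) ≈ 0.045.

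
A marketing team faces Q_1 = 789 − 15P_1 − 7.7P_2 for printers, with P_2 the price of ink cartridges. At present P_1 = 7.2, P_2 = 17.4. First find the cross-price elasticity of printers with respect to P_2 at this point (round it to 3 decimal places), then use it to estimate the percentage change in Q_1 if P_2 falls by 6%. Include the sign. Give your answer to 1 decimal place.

1.5%

At P_1 = 7.2, P_2 = 17.4: Q_1 = 547.02.
∂Q_1/∂P_2 = -7.7.
ε = (∂Q_1/∂P_2)(P_2/Q_1) = -7.7000 × 17.4/547.02 ≈ -0.245.
%ΔQ_1 ≈ ε × %ΔP_2 = -0.245 × (-6%) = 1.5%.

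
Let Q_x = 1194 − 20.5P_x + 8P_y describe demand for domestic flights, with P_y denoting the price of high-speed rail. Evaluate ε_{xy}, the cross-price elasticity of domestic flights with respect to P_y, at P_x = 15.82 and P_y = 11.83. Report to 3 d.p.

0.098

At P_x = 15.82 and P_y = 11.83: Q_x = 964.33.
∂Q_x/∂P_y = 8.
ε = (∂Q_x/∂P_y)(P_y/Q_x) = 8 × (11.83/964.33) ≈ 0.098.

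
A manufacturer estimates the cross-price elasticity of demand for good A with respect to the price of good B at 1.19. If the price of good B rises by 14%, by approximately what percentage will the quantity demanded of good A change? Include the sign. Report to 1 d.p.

%ΔQ ≈ ε × %ΔP of good B = 1.19 × (14%) = 16.7%.

16.7%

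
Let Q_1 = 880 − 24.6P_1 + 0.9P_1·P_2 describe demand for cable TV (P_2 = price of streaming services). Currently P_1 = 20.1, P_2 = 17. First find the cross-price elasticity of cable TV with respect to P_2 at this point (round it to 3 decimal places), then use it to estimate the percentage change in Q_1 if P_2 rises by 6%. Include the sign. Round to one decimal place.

2.7%

At P_1 = 20.1, P_2 = 17: Q_1 = 693.07.
∂Q_1/∂P_2 = 0.9P_1 = 18.0900.
ε = (∂Q_1/∂P_2)(P_2/Q_1) = 18.0900 × 17/693.07 ≈ 0.444.
%ΔQ_1 ≈ ε × %ΔP_2 = 0.444 × (6%) = 2.7%.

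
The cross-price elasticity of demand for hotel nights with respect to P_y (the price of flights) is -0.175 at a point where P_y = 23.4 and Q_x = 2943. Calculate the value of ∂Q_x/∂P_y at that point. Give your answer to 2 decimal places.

ε = (∂Q_x/∂P_y)·(P_y/Q_x) ⇒ ∂Q_x/∂P_y = ε·Q_x/P_y = -0.175 × 2943/23.4 ≈ -22.01.

-22.01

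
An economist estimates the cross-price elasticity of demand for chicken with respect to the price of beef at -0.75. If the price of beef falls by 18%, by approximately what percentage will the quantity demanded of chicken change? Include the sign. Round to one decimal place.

13.5%

%ΔQ ≈ ε × %ΔP of beef = -0.75 × (-18%) = 13.5%.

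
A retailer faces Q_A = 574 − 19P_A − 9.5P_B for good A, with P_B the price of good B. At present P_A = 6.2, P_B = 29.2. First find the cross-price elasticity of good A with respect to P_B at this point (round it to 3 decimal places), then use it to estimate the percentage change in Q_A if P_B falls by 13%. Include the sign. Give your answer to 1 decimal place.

20.2%

At P_A = 6.2, P_B = 29.2: Q_A = 178.8.
∂Q_A/∂P_B = -9.5.
ε = (∂Q_A/∂P_B)(P_B/Q_A) = -9.5000 × 29.2/178.8 ≈ -1.551.
%ΔQ_A ≈ ε × %ΔP_B = -1.551 × (-13%) = 20.2%.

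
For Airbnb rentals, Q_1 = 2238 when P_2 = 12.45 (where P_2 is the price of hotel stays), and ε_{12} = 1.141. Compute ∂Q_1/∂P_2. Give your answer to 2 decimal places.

205.11

ε = (∂Q_1/∂P_2)·(P_2/Q_1) ⇒ ∂Q_1/∂P_2 = ε·Q_1/P_2 = 1.141 × 2238/12.45 ≈ 205.11.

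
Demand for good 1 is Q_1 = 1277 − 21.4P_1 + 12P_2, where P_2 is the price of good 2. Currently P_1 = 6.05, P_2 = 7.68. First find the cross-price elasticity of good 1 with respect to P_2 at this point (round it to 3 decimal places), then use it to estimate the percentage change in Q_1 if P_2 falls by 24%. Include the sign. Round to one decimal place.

-1.8%

At P_1 = 6.05, P_2 = 7.68: Q_1 = 1239.69.
∂Q_1/∂P_2 = 12.
ε = (∂Q_1/∂P_2)(P_2/Q_1) = 12.0000 × 7.68/1239.69 ≈ 0.074.
%ΔQ_1 ≈ ε × %ΔP_2 = 0.074 × (-24%) = -1.8%.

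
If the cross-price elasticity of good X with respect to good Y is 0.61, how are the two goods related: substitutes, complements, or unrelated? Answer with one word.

substitutes

ε = 0.61 > 0, so a higher price of good Y raises demand for good X: substitutes.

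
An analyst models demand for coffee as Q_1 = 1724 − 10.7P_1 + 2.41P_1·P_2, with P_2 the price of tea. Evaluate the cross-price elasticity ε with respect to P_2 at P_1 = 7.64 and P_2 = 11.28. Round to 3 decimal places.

At P_1 = 7.64 and P_2 = 11.28: Q_1 = 1849.944.
∂Q_1/∂P_2 = 2.41P_1 = 2.41(7.64) = 18.4124.
ε = (∂Q_1/∂P_2)(P_2/Q_1) = 18.4124 × (11.28/1849.944) ≈ 0.112.

0.112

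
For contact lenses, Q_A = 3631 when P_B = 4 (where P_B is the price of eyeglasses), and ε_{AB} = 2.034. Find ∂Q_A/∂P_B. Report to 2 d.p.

ε = (∂Q_A/∂P_B)·(P_B/Q_A) ⇒ ∂Q_A/∂P_B = ε·Q_A/P_B = 2.034 × 3631/4 ≈ 1846.36.

1846.36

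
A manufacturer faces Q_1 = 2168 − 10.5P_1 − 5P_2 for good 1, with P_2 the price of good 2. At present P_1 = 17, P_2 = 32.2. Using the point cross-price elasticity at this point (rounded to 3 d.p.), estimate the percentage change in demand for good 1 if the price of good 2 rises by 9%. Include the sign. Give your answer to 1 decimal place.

-0.8%

At P_1 = 17, P_2 = 32.2: Q_1 = 1828.5.
∂Q_1/∂P_2 = -5.
ε = (∂Q_1/∂P_2)(P_2/Q_1) = -5.0000 × 32.2/1828.5 ≈ -0.088.
%ΔQ_1 ≈ ε × %ΔP_2 = -0.088 × (9%) = -0.8%.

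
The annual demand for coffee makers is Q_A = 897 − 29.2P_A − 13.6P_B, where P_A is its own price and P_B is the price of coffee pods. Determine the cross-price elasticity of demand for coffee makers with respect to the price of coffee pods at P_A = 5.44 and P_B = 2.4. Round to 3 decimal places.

At P_A = 5.44 and P_B = 2.4: Q_A = 705.512.
∂Q_A/∂P_B = -13.6.
ε = (∂Q_A/∂P_B)(P_B/Q_A) = -13.6 × (2.4/705.512) ≈ -0.046.

-0.046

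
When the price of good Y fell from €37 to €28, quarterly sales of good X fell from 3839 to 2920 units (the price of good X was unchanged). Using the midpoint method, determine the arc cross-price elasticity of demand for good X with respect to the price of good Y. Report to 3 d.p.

0.982

ΔQ_X = 2920 − 3839 = -919; ΔP_Y = 28 − 37 = -9.
Midpoints: Q̄_X = 3379.5, P̄_Y = 32.50.
ε = (ΔQ_X/Q̄_X)/(ΔP_Y/P̄_Y) = (-919/3379.5)/(-9/32.50) ≈ 0.982.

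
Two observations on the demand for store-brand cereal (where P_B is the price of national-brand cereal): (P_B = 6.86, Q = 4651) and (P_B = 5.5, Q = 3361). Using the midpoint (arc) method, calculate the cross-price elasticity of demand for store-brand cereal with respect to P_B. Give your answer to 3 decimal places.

1.463

ΔQ_A = 3361 − 4651 = -1290; ΔP_B = 5.5 − 6.86 = -1.36.
Midpoints: Q̄_A = 4006.0, P̄_B = 6.18.
ε = (ΔQ_A/Q̄_A)/(ΔP_B/P̄_B) = (-1290/4006.0)/(-1.36/6.18) ≈ 1.463.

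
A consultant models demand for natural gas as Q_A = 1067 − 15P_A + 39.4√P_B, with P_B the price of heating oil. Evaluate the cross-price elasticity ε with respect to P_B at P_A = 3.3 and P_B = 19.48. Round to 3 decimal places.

0.073

At P_A = 3.3 and P_B = 19.48: Q_A = 1191.396.
∂Q_A/∂P_B = 39.4/(2√P_B) = 39.4/(2√19.48) = 4.4635.
ε = (∂Q_A/∂P_B)(P_B/Q_A) = 4.4635 × (19.48/1191.396) ≈ 0.073.
ε > 0: substitutes.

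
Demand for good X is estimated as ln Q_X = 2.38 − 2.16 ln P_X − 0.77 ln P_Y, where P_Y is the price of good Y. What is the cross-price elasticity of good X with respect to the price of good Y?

In a log-linear (constant-elasticity) demand function, the coefficient on ln P_Y is the cross-price elasticity.
ε = -0.77. Negative, so good X and good Y are complements.

-0.77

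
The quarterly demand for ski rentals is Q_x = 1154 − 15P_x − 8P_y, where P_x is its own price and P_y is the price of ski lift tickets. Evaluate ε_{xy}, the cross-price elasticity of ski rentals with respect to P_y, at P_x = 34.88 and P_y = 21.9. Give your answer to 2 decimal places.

-0.38

At P_x = 34.88 and P_y = 21.9: Q_x = 455.6.
∂Q_x/∂P_y = -8.
ε = (∂Q_x/∂P_y)(P_y/Q_x) = -8 × (21.9/455.6) ≈ -0.38.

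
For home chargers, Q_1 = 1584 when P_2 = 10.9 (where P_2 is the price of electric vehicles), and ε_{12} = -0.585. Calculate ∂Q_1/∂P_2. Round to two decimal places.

-85.01

ε = (∂Q_1/∂P_2)·(P_2/Q_1) ⇒ ∂Q_1/∂P_2 = ε·Q_1/P_2 = -0.585 × 1584/10.9 ≈ -85.01.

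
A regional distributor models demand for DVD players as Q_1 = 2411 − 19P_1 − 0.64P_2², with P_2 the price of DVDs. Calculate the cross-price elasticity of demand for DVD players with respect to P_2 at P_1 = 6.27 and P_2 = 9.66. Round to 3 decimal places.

At P_1 = 6.27 and P_2 = 9.66: Q_1 = 2232.148.
∂Q_1/∂P_2 = -1.28P_2 = -1.28(9.66) = -12.3648.
ε = (∂Q_1/∂P_2)(P_2/Q_1) = -12.3648 × (9.66/2232.148) ≈ -0.054.
ε < 0: complements.

-0.054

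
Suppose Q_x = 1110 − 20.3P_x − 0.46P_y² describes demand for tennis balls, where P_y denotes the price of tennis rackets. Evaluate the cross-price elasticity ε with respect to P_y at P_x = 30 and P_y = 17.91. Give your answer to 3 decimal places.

At P_x = 30 and P_y = 17.91: Q_x = 353.447.
∂Q_x/∂P_y = -0.92P_y = -0.92(17.91) = -16.4772.
ε = (∂Q_x/∂P_y)(P_y/Q_x) = -16.4772 × (17.91/353.447) ≈ -0.835.

-0.835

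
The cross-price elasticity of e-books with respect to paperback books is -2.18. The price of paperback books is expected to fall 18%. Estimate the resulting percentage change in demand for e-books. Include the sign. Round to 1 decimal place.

39.2%

%ΔQ ≈ ε × %ΔP of paperback books = -2.18 × (-18%) = 39.2%.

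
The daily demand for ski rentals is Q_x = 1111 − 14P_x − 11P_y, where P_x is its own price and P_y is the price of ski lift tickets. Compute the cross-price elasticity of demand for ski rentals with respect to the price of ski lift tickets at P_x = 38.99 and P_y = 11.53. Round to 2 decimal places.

At P_x = 38.99 and P_y = 11.53: Q_x = 438.31.
∂Q_x/∂P_y = -11.
ε = (∂Q_x/∂P_y)(P_y/Q_x) = -11 × (11.53/438.31) ≈ -0.29.

-0.29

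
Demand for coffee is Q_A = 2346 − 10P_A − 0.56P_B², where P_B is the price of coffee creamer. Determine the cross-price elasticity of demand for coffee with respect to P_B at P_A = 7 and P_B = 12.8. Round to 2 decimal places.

-0.08

At P_A = 7 and P_B = 12.8: Q_A = 2184.250.
∂Q_A/∂P_B = -1.12P_B = -1.12(12.8) = -14.3360.
ε = (∂Q_A/∂P_B)(P_B/Q_A) = -14.3360 × (12.8/2184.250) ≈ -0.08.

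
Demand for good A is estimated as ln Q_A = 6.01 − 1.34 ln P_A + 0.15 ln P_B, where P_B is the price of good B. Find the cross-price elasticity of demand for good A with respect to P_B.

In a log-linear (constant-elasticity) demand function, the coefficient on ln P_B is the cross-price elasticity.
ε = 0.15. Positive, so good A and good B are substitutes.

0.15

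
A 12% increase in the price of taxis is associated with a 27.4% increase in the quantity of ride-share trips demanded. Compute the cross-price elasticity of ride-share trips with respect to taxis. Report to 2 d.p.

ε = (%ΔQ of ride-share trips) / (%ΔP of taxis) = (27.4%) / (12%) ≈ 2.28.
Positive cross-price elasticity: substitutes.

2.28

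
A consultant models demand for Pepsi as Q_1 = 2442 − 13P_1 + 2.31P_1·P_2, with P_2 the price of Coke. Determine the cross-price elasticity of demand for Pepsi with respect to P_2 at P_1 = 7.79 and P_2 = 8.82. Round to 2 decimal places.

At P_1 = 7.79 and P_2 = 8.82: Q_1 = 2499.445.
∂Q_1/∂P_2 = 2.31P_1 = 2.31(7.79) = 17.9949.
ε = (∂Q_1/∂P_2)(P_2/Q_1) = 17.9949 × (8.82/2499.445) ≈ 0.06.

0.06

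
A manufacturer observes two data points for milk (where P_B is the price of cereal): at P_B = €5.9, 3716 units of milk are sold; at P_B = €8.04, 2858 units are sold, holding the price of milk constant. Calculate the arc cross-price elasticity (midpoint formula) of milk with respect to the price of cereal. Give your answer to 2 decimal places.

ΔQ_A = 2858 − 3716 = -858; ΔP_B = 8.04 − 5.9 = 2.14.
Midpoints: Q̄_A = 3287.0, P̄_B = 6.97.
ε = (ΔQ_A/Q̄_A)/(ΔP_B/P̄_B) = (-858/3287.0)/(2.14/6.97) ≈ -0.85.

-0.85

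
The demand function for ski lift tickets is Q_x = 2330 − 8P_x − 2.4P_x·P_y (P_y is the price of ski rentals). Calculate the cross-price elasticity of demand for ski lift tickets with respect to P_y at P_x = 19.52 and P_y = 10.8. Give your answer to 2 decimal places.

At P_x = 19.52 and P_y = 10.8: Q_x = 1667.882.
∂Q_x/∂P_y = -2.4P_x = -2.4(19.52) = -46.8480.
ε = (∂Q_x/∂P_y)(P_y/Q_x) = -46.8480 × (10.8/1667.882) ≈ -0.30.

-0.30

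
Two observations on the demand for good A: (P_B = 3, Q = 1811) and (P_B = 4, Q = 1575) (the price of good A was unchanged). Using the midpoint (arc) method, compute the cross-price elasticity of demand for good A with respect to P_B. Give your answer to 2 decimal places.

-0.49

ΔQ_A = 1575 − 1811 = -236; ΔP_B = 4 − 3 = 1.
Midpoints: Q̄_A = 1693.0, P̄_B = 3.50.
ε = (ΔQ_A/Q̄_A)/(ΔP_B/P̄_B) = (-236/1693.0)/(1/3.50) ≈ -0.49.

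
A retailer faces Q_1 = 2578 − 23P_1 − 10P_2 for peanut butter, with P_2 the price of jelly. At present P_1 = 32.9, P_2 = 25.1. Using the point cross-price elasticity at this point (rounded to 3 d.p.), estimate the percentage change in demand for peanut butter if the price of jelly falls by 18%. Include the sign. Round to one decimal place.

2.9%

At P_1 = 32.9, P_2 = 25.1: Q_1 = 1570.3.
∂Q_1/∂P_2 = -10.
ε = (∂Q_1/∂P_2)(P_2/Q_1) = -10.0000 × 25.1/1570.3 ≈ -0.160.
%ΔQ_1 ≈ ε × %ΔP_2 = -0.160 × (-18%) = 2.9%.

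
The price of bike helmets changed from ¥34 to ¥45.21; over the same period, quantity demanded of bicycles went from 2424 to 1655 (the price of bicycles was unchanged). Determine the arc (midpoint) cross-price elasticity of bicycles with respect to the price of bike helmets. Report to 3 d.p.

ΔQ_A = 1655 − 2424 = -769; ΔP_B = 45.21 − 34 = 11.21.
Midpoints: Q̄_A = 2039.5, P̄_B = 39.61.
ε = (ΔQ_A/Q̄_A)/(ΔP_B/P̄_B) = (-769/2039.5)/(11.21/39.61) ≈ -1.332.
ε < 0: bicycles and bike helmets are complements.

-1.332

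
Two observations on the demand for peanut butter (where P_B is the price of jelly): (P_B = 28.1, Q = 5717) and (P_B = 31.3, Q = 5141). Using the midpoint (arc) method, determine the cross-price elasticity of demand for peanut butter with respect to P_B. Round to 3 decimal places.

-0.985

ΔQ_A = 5141 − 5717 = -576; ΔP_B = 31.3 − 28.1 = 3.2.
Midpoints: Q̄_A = 5429.0, P̄_B = 29.70.
ε = (ΔQ_A/Q̄_A)/(ΔP_B/P̄_B) = (-576/5429.0)/(3.2/29.70) ≈ -0.985.
ε < 0: peanut butter and jelly are complements.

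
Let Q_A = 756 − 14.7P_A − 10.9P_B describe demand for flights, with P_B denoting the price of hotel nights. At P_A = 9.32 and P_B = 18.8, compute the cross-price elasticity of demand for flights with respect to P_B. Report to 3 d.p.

At P_A = 9.32 and P_B = 18.8: Q_A = 414.076.
∂Q_A/∂P_B = -10.9.
ε = (∂Q_A/∂P_B)(P_B/Q_A) = -10.9 × (18.8/414.076) ≈ -0.495.

-0.495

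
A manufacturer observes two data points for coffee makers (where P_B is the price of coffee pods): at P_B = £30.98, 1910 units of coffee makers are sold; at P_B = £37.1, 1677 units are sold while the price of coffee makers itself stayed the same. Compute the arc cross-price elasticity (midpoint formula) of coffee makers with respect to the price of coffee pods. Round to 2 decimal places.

ΔQ_A = 1677 − 1910 = -233; ΔP_B = 37.1 − 30.98 = 6.12.
Midpoints: Q̄_A = 1793.5, P̄_B = 34.04.
ε = (ΔQ_A/Q̄_A)/(ΔP_B/P̄_B) = (-233/1793.5)/(6.12/34.04) ≈ -0.72.
ε < 0: coffee makers and coffee pods are complements.

-0.72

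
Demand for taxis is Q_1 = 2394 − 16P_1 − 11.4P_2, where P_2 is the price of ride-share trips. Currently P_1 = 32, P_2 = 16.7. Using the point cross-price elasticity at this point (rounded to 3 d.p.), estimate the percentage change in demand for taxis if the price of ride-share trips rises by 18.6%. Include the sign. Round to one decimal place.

At P_1 = 32, P_2 = 16.7: Q_1 = 1691.62.
∂Q_1/∂P_2 = -11.4.
ε = (∂Q_1/∂P_2)(P_2/Q_1) = -11.4000 × 16.7/1691.62 ≈ -0.113.
%ΔQ_1 ≈ ε × %ΔP_2 = -0.113 × (18.6%) = -2.1%.

-2.1%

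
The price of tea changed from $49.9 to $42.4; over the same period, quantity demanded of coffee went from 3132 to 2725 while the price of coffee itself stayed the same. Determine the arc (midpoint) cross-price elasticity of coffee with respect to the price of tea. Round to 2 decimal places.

0.86

ΔQ_A = 2725 − 3132 = -407; ΔP_B = 42.4 − 49.9 = -7.5.
Midpoints: Q̄_A = 2928.5, P̄_B = 46.15.
ε = (ΔQ_A/Q̄_A)/(ΔP_B/P̄_B) = (-407/2928.5)/(-7.5/46.15) ≈ 0.86.
ε > 0: coffee and tea are substitutes.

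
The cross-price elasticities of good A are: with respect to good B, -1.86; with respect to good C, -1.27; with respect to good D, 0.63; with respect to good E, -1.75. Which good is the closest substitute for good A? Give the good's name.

Substitutes have ε > 0. Among the positive values, 0.63 (good D) is largest.

good D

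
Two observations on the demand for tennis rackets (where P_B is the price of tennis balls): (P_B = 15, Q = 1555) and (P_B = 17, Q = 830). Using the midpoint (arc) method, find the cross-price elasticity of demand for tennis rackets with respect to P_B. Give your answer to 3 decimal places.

ΔQ_A = 830 − 1555 = -725; ΔP_B = 17 − 15 = 2.
Midpoints: Q̄_A = 1192.5, P̄_B = 16.00.
ε = (ΔQ_A/Q̄_A)/(ΔP_B/P̄_B) = (-725/1192.5)/(2/16.00) ≈ -4.864.

-4.864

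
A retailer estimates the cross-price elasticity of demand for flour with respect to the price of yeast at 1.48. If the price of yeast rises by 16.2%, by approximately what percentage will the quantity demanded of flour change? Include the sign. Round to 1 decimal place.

24.0%

%ΔQ ≈ ε × %ΔP of yeast = 1.48 × (16.2%) = 24.0%.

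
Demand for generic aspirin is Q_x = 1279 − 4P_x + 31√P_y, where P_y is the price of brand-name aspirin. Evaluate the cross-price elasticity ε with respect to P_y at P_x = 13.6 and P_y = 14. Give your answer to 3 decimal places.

0.043

At P_x = 13.6 and P_y = 14: Q_x = 1340.591.
∂Q_x/∂P_y = 31/(2√P_y) = 31/(2√14) = 4.1425.
ε = (∂Q_x/∂P_y)(P_y/Q_x) = 4.1425 × (14/1340.591) ≈ 0.043.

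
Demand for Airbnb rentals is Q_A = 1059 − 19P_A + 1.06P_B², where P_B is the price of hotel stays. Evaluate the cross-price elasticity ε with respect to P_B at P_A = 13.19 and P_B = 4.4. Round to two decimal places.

At P_A = 13.19 and P_B = 4.4: Q_A = 828.912.
∂Q_A/∂P_B = 2.12P_B = 2.12(4.4) = 9.3280.
ε = (∂Q_A/∂P_B)(P_B/Q_A) = 9.3280 × (4.4/828.912) ≈ 0.05.
ε > 0: substitutes.

0.05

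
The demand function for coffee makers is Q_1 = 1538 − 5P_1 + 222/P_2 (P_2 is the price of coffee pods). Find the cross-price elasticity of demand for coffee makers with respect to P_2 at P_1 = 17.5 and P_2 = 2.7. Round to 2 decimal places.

-0.05

At P_1 = 17.5 and P_2 = 2.7: Q_1 = 1532.722.
∂Q_1/∂P_2 = −222/P_2² = -30.4527.
ε = (∂Q_1/∂P_2)(P_2/Q_1) = -30.4527 × (2.7/1532.722) ≈ -0.05.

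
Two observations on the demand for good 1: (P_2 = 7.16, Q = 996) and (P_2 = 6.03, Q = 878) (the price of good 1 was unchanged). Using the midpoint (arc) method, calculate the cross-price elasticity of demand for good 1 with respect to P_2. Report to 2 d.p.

ΔQ_1 = 878 − 996 = -118; ΔP_2 = 6.03 − 7.16 = -1.13.
Midpoints: Q̄_1 = 937.0, P̄_2 = 6.60.
ε = (ΔQ_1/Q̄_1)/(ΔP_2/P̄_2) = (-118/937.0)/(-1.13/6.60) ≈ 0.73.

0.73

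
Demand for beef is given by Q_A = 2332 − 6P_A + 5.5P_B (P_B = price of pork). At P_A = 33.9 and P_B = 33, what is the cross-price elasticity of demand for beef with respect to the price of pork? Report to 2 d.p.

0.08

At P_A = 33.9 and P_B = 33: Q_A = 2310.1.
∂Q_A/∂P_B = 5.5.
ε = (∂Q_A/∂P_B)(P_B/Q_A) = 5.5 × (33/2310.1) ≈ 0.08.
Since ε > 0, beef and pork are substitutes.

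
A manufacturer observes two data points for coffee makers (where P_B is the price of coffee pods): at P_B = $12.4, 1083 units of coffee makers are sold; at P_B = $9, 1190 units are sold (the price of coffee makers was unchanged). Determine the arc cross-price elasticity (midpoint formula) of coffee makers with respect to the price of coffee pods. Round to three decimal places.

-0.296

ΔQ_A = 1190 − 1083 = 107; ΔP_B = 9 − 12.4 = -3.4.
Midpoints: Q̄_A = 1136.5, P̄_B = 10.70.
ε = (ΔQ_A/Q̄_A)/(ΔP_B/P̄_B) = (107/1136.5)/(-3.4/10.70) ≈ -0.296.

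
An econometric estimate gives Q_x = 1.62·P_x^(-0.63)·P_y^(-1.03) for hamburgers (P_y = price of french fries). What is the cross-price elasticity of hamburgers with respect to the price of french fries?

-1.03

In a log-linear (constant-elasticity) demand function, the coefficient on the exponent of P_y is the cross-price elasticity.
ε = -1.03. Negative, so hamburgers and french fries are complements.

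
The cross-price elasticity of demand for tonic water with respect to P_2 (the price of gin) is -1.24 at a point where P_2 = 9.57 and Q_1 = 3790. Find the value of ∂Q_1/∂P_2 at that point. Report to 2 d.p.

-491.08

ε = (∂Q_1/∂P_2)·(P_2/Q_1) ⇒ ∂Q_1/∂P_2 = ε·Q_1/P_2 = -1.24 × 3790/9.57 ≈ -491.08.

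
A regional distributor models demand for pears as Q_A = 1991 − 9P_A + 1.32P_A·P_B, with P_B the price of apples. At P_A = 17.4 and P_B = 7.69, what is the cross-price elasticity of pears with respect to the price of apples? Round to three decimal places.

At P_A = 17.4 and P_B = 7.69: Q_A = 2011.024.
∂Q_A/∂P_B = 1.32P_A = 1.32(17.4) = 22.9680.
ε = (∂Q_A/∂P_B)(P_B/Q_A) = 22.9680 × (7.69/2011.024) ≈ 0.088.

0.088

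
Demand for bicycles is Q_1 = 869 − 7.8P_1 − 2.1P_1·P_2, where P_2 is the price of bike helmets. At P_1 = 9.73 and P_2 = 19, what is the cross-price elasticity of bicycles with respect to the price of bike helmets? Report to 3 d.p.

At P_1 = 9.73 and P_2 = 19: Q_1 = 404.879.
∂Q_1/∂P_2 = -2.1P_1 = -2.1(9.73) = -20.4330.
ε = (∂Q_1/∂P_2)(P_2/Q_1) = -20.4330 × (19/404.879) ≈ -0.959.

-0.959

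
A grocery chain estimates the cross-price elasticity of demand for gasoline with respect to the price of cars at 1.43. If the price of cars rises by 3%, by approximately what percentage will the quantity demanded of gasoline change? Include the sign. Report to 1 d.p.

%ΔQ ≈ ε × %ΔP of cars = 1.43 × (3%) = 4.3%.

4.3%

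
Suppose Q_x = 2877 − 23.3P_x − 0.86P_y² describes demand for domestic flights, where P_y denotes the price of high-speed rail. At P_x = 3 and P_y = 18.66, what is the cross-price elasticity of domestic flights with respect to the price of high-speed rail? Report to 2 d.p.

-0.24

At P_x = 3 and P_y = 18.66: Q_x = 2507.652.
∂Q_x/∂P_y = -1.72P_y = -1.72(18.66) = -32.0952.
ε = (∂Q_x/∂P_y)(P_y/Q_x) = -32.0952 × (18.66/2507.652) ≈ -0.24.
ε < 0: complements.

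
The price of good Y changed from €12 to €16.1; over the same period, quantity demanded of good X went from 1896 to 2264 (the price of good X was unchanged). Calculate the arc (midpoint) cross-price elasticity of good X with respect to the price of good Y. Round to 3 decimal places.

ΔQ_X = 2264 − 1896 = 368; ΔP_Y = 16.1 − 12 = 4.1.
Midpoints: Q̄_X = 2080.0, P̄_Y = 14.05.
ε = (ΔQ_X/Q̄_X)/(ΔP_Y/P̄_Y) = (368/2080.0)/(4.1/14.05) ≈ 0.606.

0.606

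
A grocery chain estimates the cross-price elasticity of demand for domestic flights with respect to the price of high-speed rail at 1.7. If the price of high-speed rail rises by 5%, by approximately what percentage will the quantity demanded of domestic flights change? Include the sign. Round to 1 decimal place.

%ΔQ ≈ ε × %ΔP of high-speed rail = 1.7 × (5%) = 8.5%.

8.5%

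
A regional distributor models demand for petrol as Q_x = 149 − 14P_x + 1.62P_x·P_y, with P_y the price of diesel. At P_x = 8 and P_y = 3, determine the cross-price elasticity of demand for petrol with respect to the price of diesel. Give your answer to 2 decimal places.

0.51

At P_x = 8 and P_y = 3: Q_x = 75.88.
∂Q_x/∂P_y = 1.62P_x = 1.62(8) = 12.9600.
ε = (∂Q_x/∂P_y)(P_y/Q_x) = 12.9600 × (3/75.88) ≈ 0.51.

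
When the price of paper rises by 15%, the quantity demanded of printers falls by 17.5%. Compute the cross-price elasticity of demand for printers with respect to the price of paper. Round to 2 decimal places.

-1.17

ε = (%ΔQ of printers) / (%ΔP of paper) = (-17.5%) / (15%) ≈ -1.17.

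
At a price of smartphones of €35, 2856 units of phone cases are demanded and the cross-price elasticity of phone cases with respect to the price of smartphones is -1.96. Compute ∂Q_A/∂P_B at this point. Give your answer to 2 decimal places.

ε = (∂Q_A/∂P_B)·(P_B/Q_A) ⇒ ∂Q_A/∂P_B = ε·Q_A/P_B = -1.96 × 2856/35 ≈ -159.94.

-159.94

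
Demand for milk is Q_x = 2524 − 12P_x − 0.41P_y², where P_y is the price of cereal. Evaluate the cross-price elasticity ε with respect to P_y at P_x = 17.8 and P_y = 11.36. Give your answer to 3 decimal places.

At P_x = 17.8 and P_y = 11.36: Q_x = 2257.490.
∂Q_x/∂P_y = -0.82P_y = -0.82(11.36) = -9.3152.
ε = (∂Q_x/∂P_y)(P_y/Q_x) = -9.3152 × (11.36/2257.490) ≈ -0.047.

-0.047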